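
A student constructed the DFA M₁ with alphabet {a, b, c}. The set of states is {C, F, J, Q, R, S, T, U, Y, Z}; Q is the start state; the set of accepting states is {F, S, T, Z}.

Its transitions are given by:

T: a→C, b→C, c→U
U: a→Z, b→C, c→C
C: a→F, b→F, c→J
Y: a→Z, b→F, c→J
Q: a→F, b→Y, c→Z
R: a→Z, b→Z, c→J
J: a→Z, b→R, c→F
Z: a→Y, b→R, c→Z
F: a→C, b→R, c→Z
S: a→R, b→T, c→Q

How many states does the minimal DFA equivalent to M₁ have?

Reachable states from the start: {C,F,J,Q,R,Y,Z}. Unreachable: {S,T,U} — drop them.
Initial partition by acceptance: {F,Z} | {C,J,Q,R,Y}.
Refine {C,J,Q,R,Y} on symbol b: members go to different blocks, giving {C,R,Y} and {J,Q}.
The partition is now stable with 3 blocks: {F,Z} | {C,R,Y} | {J,Q}.

3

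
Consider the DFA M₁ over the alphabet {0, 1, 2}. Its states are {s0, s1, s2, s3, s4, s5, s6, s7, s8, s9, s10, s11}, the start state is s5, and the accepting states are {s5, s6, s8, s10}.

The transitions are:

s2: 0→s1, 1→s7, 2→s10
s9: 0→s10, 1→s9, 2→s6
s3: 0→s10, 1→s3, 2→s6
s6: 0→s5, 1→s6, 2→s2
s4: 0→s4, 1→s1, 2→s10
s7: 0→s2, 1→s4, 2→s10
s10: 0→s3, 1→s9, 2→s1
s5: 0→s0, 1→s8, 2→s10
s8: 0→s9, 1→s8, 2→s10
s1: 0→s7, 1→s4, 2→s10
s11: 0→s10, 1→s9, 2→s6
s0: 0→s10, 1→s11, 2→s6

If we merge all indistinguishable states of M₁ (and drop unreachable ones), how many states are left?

5

Start with accepting vs non-accepting: {s5,s6,s8,s10} | {s0,s1,s2,s3,s4,s7,s9,s11}.
On input 0, block {s5,s6,s8,s10} splits into {s5,s8,s10} and {s6}.
Split {s5,s8,s10} by δ(·,1) → {s5,s8} and {s10}.
Refine {s0,s1,s2,s3,s4,s7,s9,s11} on symbol 0: members go to different blocks, giving {s0,s3,s9,s11} and {s1,s2,s4,s7}.
The partition is now stable with 5 blocks: {s5,s8} | {s0,s3,s9,s11} | {s6} | {s10} | {s1,s2,s4,s7}.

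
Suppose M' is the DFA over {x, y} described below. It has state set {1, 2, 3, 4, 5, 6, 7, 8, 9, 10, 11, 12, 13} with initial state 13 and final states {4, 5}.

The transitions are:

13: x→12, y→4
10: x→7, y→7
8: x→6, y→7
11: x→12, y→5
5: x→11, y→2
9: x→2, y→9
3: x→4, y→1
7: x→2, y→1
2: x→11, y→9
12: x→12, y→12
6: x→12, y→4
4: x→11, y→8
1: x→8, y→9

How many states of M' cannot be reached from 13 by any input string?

No path from 13 leads to 3, 10; the other 11 states are all reachable.

2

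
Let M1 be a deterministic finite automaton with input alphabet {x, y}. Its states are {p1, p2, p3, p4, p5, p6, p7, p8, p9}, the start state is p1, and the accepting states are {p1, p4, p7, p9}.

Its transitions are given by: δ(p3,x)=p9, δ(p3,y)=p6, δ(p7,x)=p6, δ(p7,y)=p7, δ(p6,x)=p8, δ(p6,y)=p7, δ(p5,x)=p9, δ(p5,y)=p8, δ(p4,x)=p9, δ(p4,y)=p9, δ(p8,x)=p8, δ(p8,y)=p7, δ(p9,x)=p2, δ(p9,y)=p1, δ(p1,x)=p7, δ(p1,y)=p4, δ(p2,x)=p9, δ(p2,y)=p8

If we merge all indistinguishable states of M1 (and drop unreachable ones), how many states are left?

States {p3,p5} cannot be reached from the start state, so discard them.
Initial partition by acceptance: {p1,p4,p7,p9} | {p2,p6,p8}.
On input x, block {p1,p4,p7,p9} splits into {p1,p4} and {p7,p9}.
On input y, block {p1,p4} splits into {p1} and {p4}.
Refine {p2,p6,p8} on symbol x: members go to different blocks, giving {p6,p8} and {p2}.
Refine {p7,p9} on symbol x: members go to different blocks, giving {p7} and {p9}.
No further refinement is possible. Final partition (6 blocks): {p1} | {p6,p8} | {p7} | {p4} | {p2} | {p9}.

6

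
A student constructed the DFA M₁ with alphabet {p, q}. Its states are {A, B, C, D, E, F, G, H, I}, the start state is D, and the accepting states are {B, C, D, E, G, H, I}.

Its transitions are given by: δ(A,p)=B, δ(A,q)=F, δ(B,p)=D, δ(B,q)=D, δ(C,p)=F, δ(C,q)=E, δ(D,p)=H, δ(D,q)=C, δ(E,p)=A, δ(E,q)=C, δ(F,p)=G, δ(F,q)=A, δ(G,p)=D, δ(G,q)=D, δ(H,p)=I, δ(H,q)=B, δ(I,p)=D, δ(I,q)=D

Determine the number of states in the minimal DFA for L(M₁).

5

All states are reachable from the start state.
Initial partition by acceptance: {B,C,D,E,G,H,I} | {A,F}.
Split {B,C,D,E,G,H,I} by δ(·,p) → {B,D,G,H,I} and {C,E}.
Split {B,D,G,H,I} by δ(·,q) → {B,G,H,I} and {D}.
Refine {B,G,H,I} on symbol p: members go to different blocks, giving {B,G,I} and {H}.
No further refinement is possible. Final partition (5 blocks): {B,G,I} | {A,F} | {C,E} | {D} | {H}.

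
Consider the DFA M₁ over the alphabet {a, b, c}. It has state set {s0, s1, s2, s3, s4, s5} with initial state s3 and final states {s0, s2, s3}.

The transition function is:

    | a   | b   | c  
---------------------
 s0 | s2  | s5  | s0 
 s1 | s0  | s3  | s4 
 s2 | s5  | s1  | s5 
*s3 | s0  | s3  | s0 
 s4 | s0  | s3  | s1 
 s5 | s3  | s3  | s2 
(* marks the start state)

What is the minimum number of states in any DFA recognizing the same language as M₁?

5

P0 = {s0,s2,s3} | {s1,s4,s5}.
On input a, block {s0,s2,s3} splits into {s0,s3} and {s2}.
On input a, block {s0,s3} splits into {s0} and {s3}.
Split {s1,s4,s5} by δ(·,a) → {s1,s4} and {s5}.
The partition is now stable with 5 blocks: {s0} | {s1,s4} | {s2} | {s3} | {s5}.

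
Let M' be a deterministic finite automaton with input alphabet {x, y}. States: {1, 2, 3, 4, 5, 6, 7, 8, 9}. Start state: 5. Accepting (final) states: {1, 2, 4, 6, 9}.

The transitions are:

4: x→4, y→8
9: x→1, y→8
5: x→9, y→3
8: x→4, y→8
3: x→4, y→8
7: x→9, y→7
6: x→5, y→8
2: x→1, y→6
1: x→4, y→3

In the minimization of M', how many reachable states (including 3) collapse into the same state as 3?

States {2,6,7} cannot be reached from the start state, so discard them.
Start with accepting vs non-accepting: {1,4,9} | {3,5,8}.
Stable partition: {1,4,9} | {3,5,8} — 2 equivalence classes.
State 3 belongs to the block {3,5,8}, which has 3 states.

3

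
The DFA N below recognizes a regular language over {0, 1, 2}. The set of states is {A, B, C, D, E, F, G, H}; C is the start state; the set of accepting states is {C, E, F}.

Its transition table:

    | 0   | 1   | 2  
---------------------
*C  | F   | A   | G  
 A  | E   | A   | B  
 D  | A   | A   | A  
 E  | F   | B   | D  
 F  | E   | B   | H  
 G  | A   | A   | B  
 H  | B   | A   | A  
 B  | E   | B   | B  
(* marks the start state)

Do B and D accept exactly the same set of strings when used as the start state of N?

No

All states are reachable from the start state.
Start with accepting vs non-accepting: {C,E,F} | {A,B,D,G,H}.
Refine {A,B,D,G,H} on symbol 0: members go to different blocks, giving {D,G,H} and {A,B}.
No further refinement is possible. Final partition (3 blocks): {C,E,F} | {D,G,H} | {A,B}.
B and D end up in different blocks, so they are distinguishable. For instance, the string '0' is accepted from only B.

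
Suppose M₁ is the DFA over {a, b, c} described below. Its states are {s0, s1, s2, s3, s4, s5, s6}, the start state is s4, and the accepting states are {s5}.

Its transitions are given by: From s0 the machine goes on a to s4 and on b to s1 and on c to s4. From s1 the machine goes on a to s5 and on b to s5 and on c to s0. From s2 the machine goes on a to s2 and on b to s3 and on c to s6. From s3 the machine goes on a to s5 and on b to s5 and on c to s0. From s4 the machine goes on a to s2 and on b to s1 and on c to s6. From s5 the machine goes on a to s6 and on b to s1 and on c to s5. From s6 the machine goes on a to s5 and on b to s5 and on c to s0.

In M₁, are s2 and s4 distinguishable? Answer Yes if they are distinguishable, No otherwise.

Initial partition by acceptance: {s5} | {s0,s1,s2,s3,s4,s6}.
Split {s0,s1,s2,s3,s4,s6} by δ(·,a) → {s0,s2,s4} and {s1,s3,s6}.
Refine {s0,s2,s4} on symbol c: members go to different blocks, giving {s2,s4} and {s0}.
Stable partition: {s5} | {s2,s4} | {s1,s3,s6} | {s0} — 4 equivalence classes.
s2 and s4 lie in the same block of the stable partition, so they are equivalent — no string distinguishes them.

No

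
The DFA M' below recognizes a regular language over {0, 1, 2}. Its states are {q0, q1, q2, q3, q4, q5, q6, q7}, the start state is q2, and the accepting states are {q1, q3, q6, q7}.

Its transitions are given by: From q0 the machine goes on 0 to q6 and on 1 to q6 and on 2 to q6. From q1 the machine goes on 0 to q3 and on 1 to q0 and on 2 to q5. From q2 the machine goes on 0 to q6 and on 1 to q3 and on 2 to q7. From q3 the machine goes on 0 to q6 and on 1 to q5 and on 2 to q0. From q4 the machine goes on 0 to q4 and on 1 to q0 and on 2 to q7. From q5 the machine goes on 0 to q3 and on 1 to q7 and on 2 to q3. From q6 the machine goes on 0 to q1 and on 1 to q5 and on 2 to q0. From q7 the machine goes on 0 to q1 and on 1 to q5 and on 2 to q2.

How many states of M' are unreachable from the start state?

1

No path from q2 leads to q4; the other 7 states are all reachable.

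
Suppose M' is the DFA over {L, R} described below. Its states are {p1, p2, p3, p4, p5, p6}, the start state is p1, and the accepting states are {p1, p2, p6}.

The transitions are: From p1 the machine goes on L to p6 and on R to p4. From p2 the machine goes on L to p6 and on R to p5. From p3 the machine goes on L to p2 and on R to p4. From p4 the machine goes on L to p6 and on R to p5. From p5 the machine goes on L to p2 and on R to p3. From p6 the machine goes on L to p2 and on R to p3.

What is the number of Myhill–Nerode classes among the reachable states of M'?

All states are reachable from the start state.
Start with accepting vs non-accepting: {p1,p2,p6} | {p3,p4,p5}.
No further refinement is possible. Final partition (2 blocks): {p1,p2,p6} | {p3,p4,p5}.

2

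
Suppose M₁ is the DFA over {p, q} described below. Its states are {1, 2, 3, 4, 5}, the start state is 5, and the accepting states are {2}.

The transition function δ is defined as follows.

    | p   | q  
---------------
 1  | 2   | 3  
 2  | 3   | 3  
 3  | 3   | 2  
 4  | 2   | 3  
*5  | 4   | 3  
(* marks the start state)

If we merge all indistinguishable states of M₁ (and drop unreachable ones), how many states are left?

Reachable states from the start: {2,3,4,5}. Unreachable: {1} — drop them.
Start with accepting vs non-accepting: {2} | {3,4,5}.
Refine {3,4,5} on symbol p: members go to different blocks, giving {3,5} and {4}.
Split {3,5} by δ(·,p) → {3} and {5}.
The partition is now stable with 4 blocks: {2} | {3} | {4} | {5}.

4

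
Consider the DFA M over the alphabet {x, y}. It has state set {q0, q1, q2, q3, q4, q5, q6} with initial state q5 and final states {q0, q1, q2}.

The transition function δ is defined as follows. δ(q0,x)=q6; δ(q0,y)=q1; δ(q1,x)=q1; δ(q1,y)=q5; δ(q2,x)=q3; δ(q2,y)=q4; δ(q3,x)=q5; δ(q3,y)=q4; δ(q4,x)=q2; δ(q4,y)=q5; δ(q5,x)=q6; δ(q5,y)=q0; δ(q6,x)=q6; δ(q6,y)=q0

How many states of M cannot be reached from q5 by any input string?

No path from q5 leads to q2, q3, q4; the other 4 states are all reachable.

3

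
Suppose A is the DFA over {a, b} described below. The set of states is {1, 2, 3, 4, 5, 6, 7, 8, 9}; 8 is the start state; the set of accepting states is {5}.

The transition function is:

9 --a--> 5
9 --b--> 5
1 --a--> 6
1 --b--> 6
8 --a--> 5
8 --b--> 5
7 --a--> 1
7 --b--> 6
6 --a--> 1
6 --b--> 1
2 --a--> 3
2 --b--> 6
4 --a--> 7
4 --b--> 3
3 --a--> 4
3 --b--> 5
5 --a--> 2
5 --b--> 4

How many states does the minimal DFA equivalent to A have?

6

States {9} cannot be reached from the start state, so discard them.
Start with accepting vs non-accepting: {5} | {1,2,3,4,6,7,8}.
Split {1,2,3,4,6,7,8} by δ(·,a) → {1,2,3,4,6,7} and {8}.
On input b, block {1,2,3,4,6,7} splits into {1,2,4,6,7} and {3}.
Refine {1,2,4,6,7} on symbol a: members go to different blocks, giving {1,4,6,7} and {2}.
On input b, block {1,4,6,7} splits into {1,6,7} and {4}.
The partition is now stable with 6 blocks: {5} | {1,6,7} | {8} | {3} | {2} | {4}.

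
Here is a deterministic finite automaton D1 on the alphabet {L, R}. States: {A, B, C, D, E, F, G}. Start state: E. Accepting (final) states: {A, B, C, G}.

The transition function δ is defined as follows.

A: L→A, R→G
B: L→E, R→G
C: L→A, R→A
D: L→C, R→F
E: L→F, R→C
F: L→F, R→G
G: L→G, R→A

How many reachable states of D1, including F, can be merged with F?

Reachable states from the start: {A,C,E,F,G}. Unreachable: {B,D} — drop them.
P0 = {A,C,G} | {E,F}.
No further refinement is possible. Final partition (2 blocks): {A,C,G} | {E,F}.
The equivalence class containing F is {E,F}, of size 2.

2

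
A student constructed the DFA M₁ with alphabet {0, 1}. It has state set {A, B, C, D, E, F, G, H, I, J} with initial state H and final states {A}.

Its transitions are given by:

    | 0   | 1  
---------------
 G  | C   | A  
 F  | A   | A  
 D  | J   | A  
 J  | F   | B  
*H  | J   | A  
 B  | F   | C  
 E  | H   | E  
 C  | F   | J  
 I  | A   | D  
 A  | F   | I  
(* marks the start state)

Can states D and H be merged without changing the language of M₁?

Yes

States {E,G} cannot be reached from the start state, so discard them.
P0 = {A} | {B,C,D,F,H,I,J}.
Split {B,C,D,F,H,I,J} by δ(·,0) → {B,C,D,H,J} and {F,I}.
Refine {B,C,D,H,J} on symbol 0: members go to different blocks, giving {B,C,J} and {D,H}.
Refine {F,I} on symbol 1: members go to different blocks, giving {F} and {I}.
Stable partition: {A} | {B,C,J} | {F} | {D,H} | {I} — 5 equivalence classes.
D and H lie in the same block of the stable partition, so they are equivalent — no string distinguishes them.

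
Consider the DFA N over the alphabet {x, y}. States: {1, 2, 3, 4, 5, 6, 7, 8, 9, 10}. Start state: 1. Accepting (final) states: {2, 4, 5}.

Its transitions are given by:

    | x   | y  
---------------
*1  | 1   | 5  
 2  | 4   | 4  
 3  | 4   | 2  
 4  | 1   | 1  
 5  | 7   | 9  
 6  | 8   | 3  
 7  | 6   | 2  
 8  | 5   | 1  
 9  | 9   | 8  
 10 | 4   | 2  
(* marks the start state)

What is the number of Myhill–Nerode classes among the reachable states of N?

9

States {10} cannot be reached from the start state, so discard them.
Initial partition by acceptance: {2,4,5} | {1,3,6,7,8,9}.
Split {2,4,5} by δ(·,x) → {4,5} and {2}.
On input x, block {1,3,6,7,8,9} splits into {1,6,7,9} and {3,8}.
Refine {1,6,7,9} on symbol x: members go to different blocks, giving {1,7,9} and {6}.
Refine {1,7,9} on symbol x: members go to different blocks, giving {1,9} and {7}.
Split {4,5} by δ(·,x) → {4} and {5}.
Split {1,9} by δ(·,y) → {1} and {9}.
Split {3,8} by δ(·,x) → {3} and {8}.
No further refinement is possible. Final partition (9 blocks): {4} | {1} | {2} | {3} | {6} | {7} | {5} | {9} | {8}.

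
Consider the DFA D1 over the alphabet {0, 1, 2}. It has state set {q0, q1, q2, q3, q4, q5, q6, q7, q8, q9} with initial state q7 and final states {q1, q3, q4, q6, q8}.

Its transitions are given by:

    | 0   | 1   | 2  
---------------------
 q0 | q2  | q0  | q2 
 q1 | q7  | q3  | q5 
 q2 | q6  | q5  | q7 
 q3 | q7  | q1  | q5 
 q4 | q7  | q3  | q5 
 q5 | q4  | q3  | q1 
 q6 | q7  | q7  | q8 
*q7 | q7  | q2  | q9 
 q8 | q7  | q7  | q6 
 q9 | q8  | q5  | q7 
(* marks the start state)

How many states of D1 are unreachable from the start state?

Starting at q7 and following transitions, the reachable set is {q1, q2, q3, q4, q5, q6, q7, q8, q9}. That leaves q0 unreachable — 1 in total.

1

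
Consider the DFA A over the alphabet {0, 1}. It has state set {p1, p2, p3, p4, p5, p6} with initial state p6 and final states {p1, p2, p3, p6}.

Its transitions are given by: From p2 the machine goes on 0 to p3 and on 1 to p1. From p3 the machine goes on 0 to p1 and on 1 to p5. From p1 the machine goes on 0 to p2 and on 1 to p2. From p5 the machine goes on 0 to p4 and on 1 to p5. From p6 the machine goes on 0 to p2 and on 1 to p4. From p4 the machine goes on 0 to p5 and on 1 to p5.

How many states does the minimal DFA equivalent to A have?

5

Every state is reachable, so we keep all 6.
Start with accepting vs non-accepting: {p1,p2,p3,p6} | {p4,p5}.
On input 1, block {p1,p2,p3,p6} splits into {p1,p2} and {p3,p6}.
Refine {p1,p2} on symbol 0: members go to different blocks, giving {p1} and {p2}.
Split {p3,p6} by δ(·,0) → {p3} and {p6}.
No further refinement is possible. Final partition (5 blocks): {p1} | {p4,p5} | {p3} | {p2} | {p6}.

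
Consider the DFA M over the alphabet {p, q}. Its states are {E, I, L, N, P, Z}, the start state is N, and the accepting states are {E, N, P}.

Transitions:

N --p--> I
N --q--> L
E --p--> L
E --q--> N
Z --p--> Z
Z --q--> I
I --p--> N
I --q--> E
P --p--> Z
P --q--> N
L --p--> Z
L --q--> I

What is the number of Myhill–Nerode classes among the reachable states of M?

States {P} cannot be reached from the start state, so discard them.
Start with accepting vs non-accepting: {E,N} | {I,L,Z}.
On input q, block {E,N} splits into {E} and {N}.
Refine {I,L,Z} on symbol p: members go to different blocks, giving {L,Z} and {I}.
The partition is now stable with 4 blocks: {E} | {L,Z} | {N} | {I}.

4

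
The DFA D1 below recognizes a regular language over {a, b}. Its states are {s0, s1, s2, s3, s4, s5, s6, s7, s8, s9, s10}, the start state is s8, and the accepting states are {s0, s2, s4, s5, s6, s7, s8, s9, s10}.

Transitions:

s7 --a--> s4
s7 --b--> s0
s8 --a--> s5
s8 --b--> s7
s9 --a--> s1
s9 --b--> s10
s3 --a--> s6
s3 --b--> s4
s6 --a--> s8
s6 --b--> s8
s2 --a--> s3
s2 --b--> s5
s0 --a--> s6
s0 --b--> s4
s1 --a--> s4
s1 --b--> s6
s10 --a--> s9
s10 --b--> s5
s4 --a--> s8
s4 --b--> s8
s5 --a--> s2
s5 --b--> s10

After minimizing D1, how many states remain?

7

Every state is reachable, so we keep all 11.
Start with accepting vs non-accepting: {s0,s2,s4,s5,s6,s7,s8,s9,s10} | {s1,s3}.
Split {s0,s2,s4,s5,s6,s7,s8,s9,s10} by δ(·,a) → {s0,s4,s5,s6,s7,s8,s10} and {s2,s9}.
Split {s0,s4,s5,s6,s7,s8,s10} by δ(·,a) → {s0,s4,s6,s7,s8} and {s5,s10}.
Split {s0,s4,s6,s7,s8} by δ(·,a) → {s0,s4,s6,s7} and {s8}.
On input a, block {s0,s4,s6,s7} splits into {s0,s7} and {s4,s6}.
Split {s0,s7} by δ(·,b) → {s0} and {s7}.
The partition is now stable with 7 blocks: {s0} | {s1,s3} | {s2,s9} | {s5,s10} | {s8} | {s4,s6} | {s7}.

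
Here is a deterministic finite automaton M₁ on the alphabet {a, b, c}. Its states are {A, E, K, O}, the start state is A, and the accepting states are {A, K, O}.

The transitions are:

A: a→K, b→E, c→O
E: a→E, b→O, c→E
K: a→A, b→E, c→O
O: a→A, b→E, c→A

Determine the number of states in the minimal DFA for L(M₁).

Every state is reachable, so we keep all 4.
Start with accepting vs non-accepting: {A,K,O} | {E}.
No further refinement is possible. Final partition (2 blocks): {A,K,O} | {E}.

2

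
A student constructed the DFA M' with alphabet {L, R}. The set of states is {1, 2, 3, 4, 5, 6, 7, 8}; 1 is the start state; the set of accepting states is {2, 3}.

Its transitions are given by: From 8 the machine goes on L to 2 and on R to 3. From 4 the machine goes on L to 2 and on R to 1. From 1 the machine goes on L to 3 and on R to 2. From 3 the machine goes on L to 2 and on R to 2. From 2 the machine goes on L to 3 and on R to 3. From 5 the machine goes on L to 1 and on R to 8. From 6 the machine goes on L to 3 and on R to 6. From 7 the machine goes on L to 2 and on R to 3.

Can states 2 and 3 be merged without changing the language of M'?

Yes

Reachable states from the start: {1,2,3}. Unreachable: {4,5,6,7,8} — drop them.
Initial partition by acceptance: {2,3} | {1}.
Stable partition: {2,3} | {1} — 2 equivalence classes.
2 and 3 lie in the same block of the stable partition, so they are equivalent — no string distinguishes them.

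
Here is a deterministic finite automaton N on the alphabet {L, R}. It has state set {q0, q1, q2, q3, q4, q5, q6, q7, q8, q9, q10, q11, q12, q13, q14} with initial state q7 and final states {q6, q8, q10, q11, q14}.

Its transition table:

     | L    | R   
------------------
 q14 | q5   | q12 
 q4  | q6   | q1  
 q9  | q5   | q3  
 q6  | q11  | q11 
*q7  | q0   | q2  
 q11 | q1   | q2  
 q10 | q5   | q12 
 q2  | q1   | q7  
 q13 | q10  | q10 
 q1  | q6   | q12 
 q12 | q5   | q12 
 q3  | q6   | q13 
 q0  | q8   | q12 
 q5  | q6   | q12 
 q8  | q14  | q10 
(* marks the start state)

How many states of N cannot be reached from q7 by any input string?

4

Starting at q7 and following transitions, the reachable set is {q0, q1, q2, q5, q6, q7, q8, q10, q11, q12, q14}. That leaves q3, q4, q9, q13 unreachable — 4 in total.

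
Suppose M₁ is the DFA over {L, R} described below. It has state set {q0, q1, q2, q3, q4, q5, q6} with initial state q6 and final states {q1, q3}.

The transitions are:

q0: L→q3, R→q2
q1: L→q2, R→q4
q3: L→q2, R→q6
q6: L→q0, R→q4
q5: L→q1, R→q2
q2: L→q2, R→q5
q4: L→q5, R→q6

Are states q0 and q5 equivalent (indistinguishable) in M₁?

All states are reachable from the start state.
Start with accepting vs non-accepting: {q1,q3} | {q0,q2,q4,q5,q6}.
Refine {q0,q2,q4,q5,q6} on symbol L: members go to different blocks, giving {q2,q4,q6} and {q0,q5}.
Split {q2,q4,q6} by δ(·,L) → {q4,q6} and {q2}.
Stable partition: {q1,q3} | {q4,q6} | {q0,q5} | {q2} — 4 equivalence classes.
q0 and q5 lie in the same block of the stable partition, so they are equivalent — no string distinguishes them.

Yes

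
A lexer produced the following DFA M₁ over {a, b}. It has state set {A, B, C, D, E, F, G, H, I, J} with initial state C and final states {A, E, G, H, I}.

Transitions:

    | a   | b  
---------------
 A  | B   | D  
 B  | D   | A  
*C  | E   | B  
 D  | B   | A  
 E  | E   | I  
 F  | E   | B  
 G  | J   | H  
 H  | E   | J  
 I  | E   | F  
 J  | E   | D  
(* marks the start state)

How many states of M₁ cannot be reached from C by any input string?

BFS from C reaches {A, B, C, D, E, F, I}; the 3 state(s) G, H, J are never visited.

3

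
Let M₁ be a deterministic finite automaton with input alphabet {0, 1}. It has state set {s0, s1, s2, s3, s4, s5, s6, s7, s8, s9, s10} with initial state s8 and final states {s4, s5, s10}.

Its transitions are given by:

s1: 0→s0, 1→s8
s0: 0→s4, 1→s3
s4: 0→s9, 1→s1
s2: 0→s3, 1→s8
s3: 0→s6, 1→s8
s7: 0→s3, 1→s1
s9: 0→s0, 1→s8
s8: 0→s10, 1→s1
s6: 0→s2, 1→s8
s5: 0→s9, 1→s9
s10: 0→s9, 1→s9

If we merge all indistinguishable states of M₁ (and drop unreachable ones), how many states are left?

States {s5,s7} cannot be reached from the start state, so discard them.
Initial partition by acceptance: {s4,s10} | {s0,s1,s2,s3,s6,s8,s9}.
Refine {s0,s1,s2,s3,s6,s8,s9} on symbol 0: members go to different blocks, giving {s1,s2,s3,s6,s9} and {s0,s8}.
Refine {s1,s2,s3,s6,s9} on symbol 0: members go to different blocks, giving {s2,s3,s6} and {s1,s9}.
Split {s0,s8} by δ(·,1) → {s0} and {s8}.
The partition is now stable with 5 blocks: {s4,s10} | {s2,s3,s6} | {s0} | {s1,s9} | {s8}.

5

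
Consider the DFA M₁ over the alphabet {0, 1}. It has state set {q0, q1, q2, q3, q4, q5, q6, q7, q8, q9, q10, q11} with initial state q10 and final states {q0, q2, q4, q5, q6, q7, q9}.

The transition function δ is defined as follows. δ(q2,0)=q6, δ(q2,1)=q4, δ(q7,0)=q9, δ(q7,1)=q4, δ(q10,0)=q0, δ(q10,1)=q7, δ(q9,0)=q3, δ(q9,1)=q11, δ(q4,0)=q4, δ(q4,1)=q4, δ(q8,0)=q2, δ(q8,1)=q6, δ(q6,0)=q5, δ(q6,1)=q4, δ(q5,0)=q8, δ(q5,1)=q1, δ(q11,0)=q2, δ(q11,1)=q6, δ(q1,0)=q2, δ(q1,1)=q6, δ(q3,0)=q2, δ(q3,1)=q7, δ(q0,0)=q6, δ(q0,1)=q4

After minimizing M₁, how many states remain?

5

Start with accepting vs non-accepting: {q0,q2,q4,q5,q6,q7,q9} | {q1,q3,q8,q10,q11}.
Refine {q0,q2,q4,q5,q6,q7,q9} on symbol 0: members go to different blocks, giving {q0,q2,q4,q6,q7} and {q5,q9}.
Split {q0,q2,q4,q6,q7} by δ(·,0) → {q0,q2,q4} and {q6,q7}.
Refine {q0,q2,q4} on symbol 0: members go to different blocks, giving {q0,q2} and {q4}.
The partition is now stable with 5 blocks: {q0,q2} | {q1,q3,q8,q10,q11} | {q5,q9} | {q6,q7} | {q4}.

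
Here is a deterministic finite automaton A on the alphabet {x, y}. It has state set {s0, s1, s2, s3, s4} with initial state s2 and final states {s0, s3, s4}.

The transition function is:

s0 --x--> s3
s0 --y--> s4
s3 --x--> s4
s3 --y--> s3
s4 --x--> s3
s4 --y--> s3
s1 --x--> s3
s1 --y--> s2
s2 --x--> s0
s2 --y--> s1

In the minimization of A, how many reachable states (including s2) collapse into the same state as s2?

Every state is reachable, so we keep all 5.
Initial partition by acceptance: {s0,s3,s4} | {s1,s2}.
No further refinement is possible. Final partition (2 blocks): {s0,s3,s4} | {s1,s2}.
The equivalence class containing s2 is {s1,s2}, of size 2.

2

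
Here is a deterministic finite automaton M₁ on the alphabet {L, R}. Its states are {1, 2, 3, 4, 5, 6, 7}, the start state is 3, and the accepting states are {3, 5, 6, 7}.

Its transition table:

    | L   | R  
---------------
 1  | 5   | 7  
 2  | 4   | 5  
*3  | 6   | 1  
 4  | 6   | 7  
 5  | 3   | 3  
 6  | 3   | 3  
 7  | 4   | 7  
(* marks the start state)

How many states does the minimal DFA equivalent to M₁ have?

First remove the unreachable states {2}; 6 states remain.
P0 = {3,5,6,7} | {1,4}.
On input L, block {3,5,6,7} splits into {3,5,6} and {7}.
Split {3,5,6} by δ(·,R) → {5,6} and {3}.
Stable partition: {5,6} | {1,4} | {7} | {3} — 4 equivalence classes.

4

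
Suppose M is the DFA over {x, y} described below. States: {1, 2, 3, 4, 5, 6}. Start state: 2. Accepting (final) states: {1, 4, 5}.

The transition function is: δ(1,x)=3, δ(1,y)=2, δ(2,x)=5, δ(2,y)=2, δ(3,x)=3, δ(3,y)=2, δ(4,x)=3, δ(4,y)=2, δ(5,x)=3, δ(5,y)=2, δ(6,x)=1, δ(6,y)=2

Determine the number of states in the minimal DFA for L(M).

3

States {1,4,6} cannot be reached from the start state, so discard them.
Initial partition by acceptance: {5} | {2,3}.
On input x, block {2,3} splits into {2} and {3}.
No further refinement is possible. Final partition (3 blocks): {5} | {2} | {3}.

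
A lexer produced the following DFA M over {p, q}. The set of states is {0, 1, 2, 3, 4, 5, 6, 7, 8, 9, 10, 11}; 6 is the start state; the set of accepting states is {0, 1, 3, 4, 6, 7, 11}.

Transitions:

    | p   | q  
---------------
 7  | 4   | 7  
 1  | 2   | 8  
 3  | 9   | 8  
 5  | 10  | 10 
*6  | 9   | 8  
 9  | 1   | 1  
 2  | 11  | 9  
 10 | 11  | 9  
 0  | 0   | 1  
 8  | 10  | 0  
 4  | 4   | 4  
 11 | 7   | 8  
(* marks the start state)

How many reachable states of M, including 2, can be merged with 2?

2

Reachable states from the start: {0,1,2,4,6,7,8,9,10,11}. Unreachable: {3,5} — drop them.
Start with accepting vs non-accepting: {0,1,4,6,7,11} | {2,8,9,10}.
Refine {0,1,4,6,7,11} on symbol p: members go to different blocks, giving {0,4,7,11} and {1,6}.
On input q, block {0,4,7,11} splits into {4,7} and {0} and {11}.
Split {2,8,9,10} by δ(·,p) → {2,10} and {8} and {9}.
On input p, block {1,6} splits into {1} and {6}.
Stable partition: {4,7} | {2,10} | {1} | {0} | {11} | {8} | {9} | {6} — 8 equivalence classes.
The equivalence class containing 2 is {2,10}, of size 2.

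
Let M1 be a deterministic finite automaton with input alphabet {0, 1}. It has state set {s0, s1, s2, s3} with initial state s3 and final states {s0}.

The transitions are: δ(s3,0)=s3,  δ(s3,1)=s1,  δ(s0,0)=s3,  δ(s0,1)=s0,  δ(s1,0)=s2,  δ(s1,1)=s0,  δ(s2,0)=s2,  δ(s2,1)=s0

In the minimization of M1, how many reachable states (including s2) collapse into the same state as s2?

2

Start with accepting vs non-accepting: {s0} | {s1,s2,s3}.
On input 1, block {s1,s2,s3} splits into {s1,s2} and {s3}.
Stable partition: {s0} | {s1,s2} | {s3} — 3 equivalence classes.
The equivalence class containing s2 is {s1,s2}, of size 2.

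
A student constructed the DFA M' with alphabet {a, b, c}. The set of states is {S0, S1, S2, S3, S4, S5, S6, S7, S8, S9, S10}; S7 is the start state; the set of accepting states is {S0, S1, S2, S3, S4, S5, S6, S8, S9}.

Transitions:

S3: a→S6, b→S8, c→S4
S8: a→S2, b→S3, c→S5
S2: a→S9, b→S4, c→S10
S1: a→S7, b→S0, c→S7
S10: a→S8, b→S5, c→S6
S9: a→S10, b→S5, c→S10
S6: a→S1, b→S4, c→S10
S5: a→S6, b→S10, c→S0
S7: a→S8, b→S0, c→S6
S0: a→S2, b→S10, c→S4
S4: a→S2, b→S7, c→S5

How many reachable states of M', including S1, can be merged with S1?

2

Every state is reachable, so we keep all 11.
P0 = {S0,S1,S2,S3,S4,S5,S6,S8,S9} | {S7,S10}.
On input a, block {S0,S1,S2,S3,S4,S5,S6,S8,S9} splits into {S0,S2,S3,S4,S5,S6,S8} and {S1,S9}.
On input a, block {S0,S2,S3,S4,S5,S6,S8} splits into {S0,S3,S4,S5,S8} and {S2,S6}.
On input b, block {S0,S3,S4,S5,S8} splits into {S0,S4,S5} and {S3,S8}.
The partition is now stable with 5 blocks: {S0,S4,S5} | {S7,S10} | {S1,S9} | {S2,S6} | {S3,S8}.
The equivalence class containing S1 is {S1,S9}, of size 2.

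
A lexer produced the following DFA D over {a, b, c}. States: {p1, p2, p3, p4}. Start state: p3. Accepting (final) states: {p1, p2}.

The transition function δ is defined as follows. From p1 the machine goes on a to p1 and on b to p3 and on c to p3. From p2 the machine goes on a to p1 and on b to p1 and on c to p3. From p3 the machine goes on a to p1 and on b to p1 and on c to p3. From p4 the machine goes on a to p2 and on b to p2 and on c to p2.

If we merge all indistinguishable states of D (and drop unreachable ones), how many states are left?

Reachable states from the start: {p1,p3}. Unreachable: {p2,p4} — drop them.
Initial partition by acceptance: {p1} | {p3}.
Stable partition: {p1} | {p3} — 2 equivalence classes.

2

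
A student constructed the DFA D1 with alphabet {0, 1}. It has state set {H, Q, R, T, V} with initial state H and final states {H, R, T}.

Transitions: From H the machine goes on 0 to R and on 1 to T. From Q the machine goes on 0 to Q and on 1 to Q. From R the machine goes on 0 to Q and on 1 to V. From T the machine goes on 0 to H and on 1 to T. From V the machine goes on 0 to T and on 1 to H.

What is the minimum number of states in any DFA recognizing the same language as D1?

5

P0 = {H,R,T} | {Q,V}.
On input 0, block {H,R,T} splits into {H,T} and {R}.
Split {H,T} by δ(·,0) → {T} and {H}.
On input 0, block {Q,V} splits into {V} and {Q}.
No further refinement is possible. Final partition (5 blocks): {T} | {V} | {R} | {H} | {Q}.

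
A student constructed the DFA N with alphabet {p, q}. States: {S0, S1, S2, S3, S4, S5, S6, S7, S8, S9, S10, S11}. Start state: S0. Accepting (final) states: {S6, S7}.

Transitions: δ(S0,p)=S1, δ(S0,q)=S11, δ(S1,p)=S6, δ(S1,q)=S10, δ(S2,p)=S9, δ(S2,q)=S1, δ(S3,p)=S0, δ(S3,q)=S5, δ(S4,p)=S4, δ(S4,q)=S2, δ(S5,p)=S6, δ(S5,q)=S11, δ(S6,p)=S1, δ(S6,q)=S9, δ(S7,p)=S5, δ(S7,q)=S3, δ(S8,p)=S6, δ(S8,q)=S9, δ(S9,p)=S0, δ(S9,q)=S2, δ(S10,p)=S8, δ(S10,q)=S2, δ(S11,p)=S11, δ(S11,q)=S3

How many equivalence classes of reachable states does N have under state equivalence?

10

Reachable states from the start: {S0,S1,S2,S3,S5,S6,S8,S9,S10,S11}. Unreachable: {S4,S7} — drop them.
Start with accepting vs non-accepting: {S6} | {S0,S1,S2,S3,S5,S8,S9,S10,S11}.
Refine {S0,S1,S2,S3,S5,S8,S9,S10,S11} on symbol p: members go to different blocks, giving {S0,S2,S3,S9,S10,S11} and {S1,S5,S8}.
On input p, block {S0,S2,S3,S9,S10,S11} splits into {S2,S3,S9,S11} and {S0,S10}.
On input p, block {S2,S3,S9,S11} splits into {S2,S11} and {S3,S9}.
On input p, block {S2,S11} splits into {S2} and {S11}.
On input q, block {S1,S5,S8} splits into {S1} and {S5} and {S8}.
Split {S0,S10} by δ(·,p) → {S0} and {S10}.
Refine {S3,S9} on symbol q: members go to different blocks, giving {S3} and {S9}.
Stable partition: {S6} | {S2} | {S1} | {S0} | {S3} | {S11} | {S5} | {S8} | {S10} | {S9} — 10 equivalence classes.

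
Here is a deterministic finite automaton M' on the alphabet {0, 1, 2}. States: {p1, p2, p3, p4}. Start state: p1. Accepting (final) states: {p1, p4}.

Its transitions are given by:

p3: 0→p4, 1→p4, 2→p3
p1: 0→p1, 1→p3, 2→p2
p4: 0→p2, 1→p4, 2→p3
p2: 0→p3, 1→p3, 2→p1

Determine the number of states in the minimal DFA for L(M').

4

P0 = {p1,p4} | {p2,p3}.
Refine {p1,p4} on symbol 0: members go to different blocks, giving {p1} and {p4}.
On input 0, block {p2,p3} splits into {p2} and {p3}.
Stable partition: {p1} | {p2} | {p4} | {p3} — 4 equivalence classes.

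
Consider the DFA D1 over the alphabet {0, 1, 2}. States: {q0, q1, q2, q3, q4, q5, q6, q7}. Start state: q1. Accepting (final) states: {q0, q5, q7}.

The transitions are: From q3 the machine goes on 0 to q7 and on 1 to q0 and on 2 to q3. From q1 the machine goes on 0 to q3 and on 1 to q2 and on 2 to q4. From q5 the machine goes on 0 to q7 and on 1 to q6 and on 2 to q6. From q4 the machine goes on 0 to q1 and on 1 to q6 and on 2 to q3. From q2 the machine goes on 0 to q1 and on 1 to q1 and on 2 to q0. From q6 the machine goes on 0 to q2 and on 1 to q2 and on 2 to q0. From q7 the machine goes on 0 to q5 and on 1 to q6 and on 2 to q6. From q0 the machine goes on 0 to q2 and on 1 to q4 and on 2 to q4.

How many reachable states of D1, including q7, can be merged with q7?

Every state is reachable, so we keep all 8.
P0 = {q0,q5,q7} | {q1,q2,q3,q4,q6}.
Split {q0,q5,q7} by δ(·,0) → {q5,q7} and {q0}.
Split {q1,q2,q3,q4,q6} by δ(·,0) → {q1,q2,q4,q6} and {q3}.
Split {q1,q2,q4,q6} by δ(·,0) → {q2,q4,q6} and {q1}.
On input 0, block {q2,q4,q6} splits into {q2,q4} and {q6}.
Refine {q2,q4} on symbol 1: members go to different blocks, giving {q2} and {q4}.
Stable partition: {q5,q7} | {q2} | {q0} | {q3} | {q1} | {q6} | {q4} — 7 equivalence classes.
State q7 belongs to the block {q5,q7}, which has 2 states.

2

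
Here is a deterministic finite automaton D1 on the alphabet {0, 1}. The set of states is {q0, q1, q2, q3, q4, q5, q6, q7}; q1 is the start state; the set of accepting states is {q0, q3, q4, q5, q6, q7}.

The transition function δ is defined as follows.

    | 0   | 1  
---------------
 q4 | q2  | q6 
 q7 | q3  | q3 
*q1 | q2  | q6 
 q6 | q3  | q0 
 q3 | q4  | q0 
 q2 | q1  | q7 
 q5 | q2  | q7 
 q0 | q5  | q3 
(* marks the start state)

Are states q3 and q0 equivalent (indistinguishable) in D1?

Yes

All states are reachable from the start state.
Initial partition by acceptance: {q0,q3,q4,q5,q6,q7} | {q1,q2}.
Split {q0,q3,q4,q5,q6,q7} by δ(·,0) → {q0,q3,q6,q7} and {q4,q5}.
On input 0, block {q0,q3,q6,q7} splits into {q0,q3} and {q6,q7}.
No further refinement is possible. Final partition (4 blocks): {q0,q3} | {q1,q2} | {q4,q5} | {q6,q7}.
q3 and q0 lie in the same block of the stable partition, so they are equivalent — no string distinguishes them.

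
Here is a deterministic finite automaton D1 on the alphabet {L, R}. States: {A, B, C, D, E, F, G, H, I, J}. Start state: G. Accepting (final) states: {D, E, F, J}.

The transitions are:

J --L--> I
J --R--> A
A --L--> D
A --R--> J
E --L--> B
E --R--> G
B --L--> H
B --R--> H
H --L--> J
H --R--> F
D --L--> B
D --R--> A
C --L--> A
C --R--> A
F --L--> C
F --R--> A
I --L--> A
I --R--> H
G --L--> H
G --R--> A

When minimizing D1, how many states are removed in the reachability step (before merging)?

1

No path from G leads to E; the other 9 states are all reachable.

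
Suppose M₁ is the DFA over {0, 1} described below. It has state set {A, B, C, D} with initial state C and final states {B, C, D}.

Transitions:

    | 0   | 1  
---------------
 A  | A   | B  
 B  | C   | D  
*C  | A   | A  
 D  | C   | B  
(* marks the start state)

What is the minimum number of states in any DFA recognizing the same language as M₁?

3

Every state is reachable, so we keep all 4.
Initial partition by acceptance: {B,C,D} | {A}.
On input 0, block {B,C,D} splits into {B,D} and {C}.
The partition is now stable with 3 blocks: {B,D} | {A} | {C}.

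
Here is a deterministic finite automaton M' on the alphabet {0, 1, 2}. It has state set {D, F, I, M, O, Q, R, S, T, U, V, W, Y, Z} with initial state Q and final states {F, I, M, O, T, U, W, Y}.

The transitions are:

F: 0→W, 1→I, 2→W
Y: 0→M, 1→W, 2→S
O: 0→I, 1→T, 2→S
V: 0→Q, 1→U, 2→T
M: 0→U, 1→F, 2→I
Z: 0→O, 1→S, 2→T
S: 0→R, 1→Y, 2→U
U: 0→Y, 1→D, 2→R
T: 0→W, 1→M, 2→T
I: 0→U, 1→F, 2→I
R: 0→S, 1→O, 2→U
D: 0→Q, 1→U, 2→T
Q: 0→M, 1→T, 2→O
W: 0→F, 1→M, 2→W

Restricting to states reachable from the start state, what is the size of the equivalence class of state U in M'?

States {V,Z} cannot be reached from the start state, so discard them.
Initial partition by acceptance: {F,I,M,O,T,U,W,Y} | {D,Q,R,S}.
Split {F,I,M,O,T,U,W,Y} by δ(·,1) → {F,I,M,O,T,W,Y} and {U}.
On input 0, block {F,I,M,O,T,W,Y} splits into {F,O,T,W,Y} and {I,M}.
Split {F,O,T,W,Y} by δ(·,0) → {F,T,W} and {O,Y}.
Split {D,Q,R,S} by δ(·,0) → {D,R,S} and {Q}.
Split {D,R,S} by δ(·,0) → {R,S} and {D}.
Stable partition: {F,T,W} | {R,S} | {U} | {I,M} | {O,Y} | {Q} | {D} — 7 equivalence classes.
The equivalence class containing U is {U}, of size 1.

1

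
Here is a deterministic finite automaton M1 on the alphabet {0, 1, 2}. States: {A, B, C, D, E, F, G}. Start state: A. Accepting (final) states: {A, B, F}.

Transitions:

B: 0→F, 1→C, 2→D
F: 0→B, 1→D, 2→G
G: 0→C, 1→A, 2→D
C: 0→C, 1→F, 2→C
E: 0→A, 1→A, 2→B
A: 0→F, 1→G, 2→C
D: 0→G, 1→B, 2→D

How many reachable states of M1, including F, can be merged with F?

3

First remove the unreachable states {E}; 6 states remain.
P0 = {A,B,F} | {C,D,G}.
The partition is now stable with 2 blocks: {A,B,F} | {C,D,G}.
The equivalence class containing F is {A,B,F}, of size 3.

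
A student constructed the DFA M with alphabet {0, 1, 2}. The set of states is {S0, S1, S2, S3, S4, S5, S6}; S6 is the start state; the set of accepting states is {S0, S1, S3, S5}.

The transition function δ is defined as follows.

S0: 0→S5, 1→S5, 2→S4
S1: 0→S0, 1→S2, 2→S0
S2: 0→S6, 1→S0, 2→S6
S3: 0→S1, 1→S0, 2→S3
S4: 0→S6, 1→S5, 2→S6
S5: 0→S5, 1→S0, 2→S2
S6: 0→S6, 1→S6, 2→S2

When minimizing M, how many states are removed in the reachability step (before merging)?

Starting at S6 and following transitions, the reachable set is {S0, S2, S4, S5, S6}. That leaves S1, S3 unreachable — 2 in total.

2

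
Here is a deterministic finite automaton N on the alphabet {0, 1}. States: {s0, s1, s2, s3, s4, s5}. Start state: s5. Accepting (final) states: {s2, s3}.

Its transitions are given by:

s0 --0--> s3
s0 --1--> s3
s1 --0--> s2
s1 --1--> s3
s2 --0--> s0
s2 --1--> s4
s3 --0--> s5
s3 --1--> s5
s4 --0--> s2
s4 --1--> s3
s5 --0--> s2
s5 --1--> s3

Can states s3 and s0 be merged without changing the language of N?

First remove the unreachable states {s1}; 5 states remain.
P0 = {s2,s3} | {s0,s4,s5}.
No further refinement is possible. Final partition (2 blocks): {s2,s3} | {s0,s4,s5}.
s3 and s0 end up in different blocks, so they are distinguishable. For instance, the string 'ε' is accepted from only s3.

No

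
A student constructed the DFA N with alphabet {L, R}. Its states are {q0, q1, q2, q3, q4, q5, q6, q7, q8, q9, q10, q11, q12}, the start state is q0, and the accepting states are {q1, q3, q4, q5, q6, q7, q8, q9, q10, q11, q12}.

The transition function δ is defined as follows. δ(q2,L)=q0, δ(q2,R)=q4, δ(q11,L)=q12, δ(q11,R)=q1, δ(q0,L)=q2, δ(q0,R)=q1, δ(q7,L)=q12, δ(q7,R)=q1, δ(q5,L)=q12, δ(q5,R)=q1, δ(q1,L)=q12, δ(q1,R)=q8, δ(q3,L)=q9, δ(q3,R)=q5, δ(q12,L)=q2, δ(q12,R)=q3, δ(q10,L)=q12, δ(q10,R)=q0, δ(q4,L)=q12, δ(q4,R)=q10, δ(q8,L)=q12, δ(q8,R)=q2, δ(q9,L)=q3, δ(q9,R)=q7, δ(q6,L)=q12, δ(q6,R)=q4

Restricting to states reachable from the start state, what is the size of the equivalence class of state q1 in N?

2

States {q6,q11} cannot be reached from the start state, so discard them.
Initial partition by acceptance: {q1,q3,q4,q5,q7,q8,q9,q10,q12} | {q0,q2}.
Refine {q1,q3,q4,q5,q7,q8,q9,q10,q12} on symbol L: members go to different blocks, giving {q1,q3,q4,q5,q7,q8,q9,q10} and {q12}.
Refine {q1,q3,q4,q5,q7,q8,q9,q10} on symbol L: members go to different blocks, giving {q1,q4,q5,q7,q8,q10} and {q3,q9}.
Refine {q1,q4,q5,q7,q8,q10} on symbol R: members go to different blocks, giving {q1,q4,q5,q7} and {q8,q10}.
Refine {q1,q4,q5,q7} on symbol R: members go to different blocks, giving {q1,q4} and {q5,q7}.
No further refinement is possible. Final partition (6 blocks): {q1,q4} | {q0,q2} | {q12} | {q3,q9} | {q8,q10} | {q5,q7}.
The equivalence class containing q1 is {q1,q4}, of size 2.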